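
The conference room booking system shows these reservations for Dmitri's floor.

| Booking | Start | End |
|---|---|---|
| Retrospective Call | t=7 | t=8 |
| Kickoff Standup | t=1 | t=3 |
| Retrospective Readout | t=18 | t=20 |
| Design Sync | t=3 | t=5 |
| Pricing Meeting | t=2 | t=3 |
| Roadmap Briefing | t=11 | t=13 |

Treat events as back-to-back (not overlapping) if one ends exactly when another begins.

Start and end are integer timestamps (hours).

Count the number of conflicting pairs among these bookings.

Two intervals overlap when each starts before the other ends.
Sorted by start: Kickoff Standup, Pricing Meeting, Design Sync, Retrospective Call, Roadmap Briefing, Retrospective Readout.
Pricing Meeting starts before Kickoff Standup ends → Kickoff Standup and Pricing Meeting overlap.
Design Sync starts exactly when Kickoff Standup ends (back-to-back, no overlap); Kickoff Standup is clear from here.
Design Sync starts exactly when Pricing Meeting ends (back-to-back, no overlap); Pricing Meeting is clear from here.
Retrospective Call starts after Design Sync ends; Design Sync is clear from here.
Roadmap Briefing starts after Retrospective Call ends; Retrospective Call is clear from here.
Retrospective Readout starts after Roadmap Briefing ends.
Overlapping pairs: Kickoff Standup & Pricing Meeting — 1 in total.

1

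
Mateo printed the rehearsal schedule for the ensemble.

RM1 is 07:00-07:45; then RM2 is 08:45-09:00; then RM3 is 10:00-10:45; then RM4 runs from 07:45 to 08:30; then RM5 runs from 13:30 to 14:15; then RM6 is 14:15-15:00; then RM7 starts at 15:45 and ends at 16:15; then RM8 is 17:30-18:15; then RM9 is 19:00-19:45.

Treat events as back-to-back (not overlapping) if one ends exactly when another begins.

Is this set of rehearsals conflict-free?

Yes

Sorted by start: RM1, RM4, RM2, RM3, RM5, RM6, RM7, RM8, RM9.
RM4 starts exactly when RM1 ends (back-to-back, no overlap); RM1 is clear from here.
RM2 starts after RM4 ends; RM4 is clear from here.
RM3 starts after RM2 ends; RM2 is clear from here.
RM5 starts after RM3 ends; RM3 is clear from here.
RM6 starts exactly when RM5 ends (back-to-back, no overlap); RM5 is clear from here.
RM7 starts after RM6 ends; RM6 is clear from here.
RM8 starts after RM7 ends; RM7 is clear from here.
RM9 starts after RM8 ends.
Every pair is clear; the schedule has no overlaps.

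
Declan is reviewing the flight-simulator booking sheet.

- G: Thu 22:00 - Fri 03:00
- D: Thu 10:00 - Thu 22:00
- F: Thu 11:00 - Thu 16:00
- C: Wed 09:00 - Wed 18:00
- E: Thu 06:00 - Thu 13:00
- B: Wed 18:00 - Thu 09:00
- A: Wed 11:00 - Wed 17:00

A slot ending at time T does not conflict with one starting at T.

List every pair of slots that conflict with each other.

Two intervals overlap when each starts before the other ends.
Sorted by start: C, A, B, E, D, F, G.
A starts before C ends → C and A overlap.
B starts exactly when C ends (back-to-back, no overlap), so C has no further overlaps.
B starts after A ends, so A has no further overlaps.
E starts before B ends → B and E overlap.
D starts after B ends, so B has no further overlaps.
D starts before E ends → E and D overlap.
F starts before E ends → E and F overlap.
G starts after E ends.
F starts before D ends → D and F overlap.
G starts exactly when D ends (back-to-back, no overlap).
G starts after F ends.

A & C, B & E, D & E, D & F, E & F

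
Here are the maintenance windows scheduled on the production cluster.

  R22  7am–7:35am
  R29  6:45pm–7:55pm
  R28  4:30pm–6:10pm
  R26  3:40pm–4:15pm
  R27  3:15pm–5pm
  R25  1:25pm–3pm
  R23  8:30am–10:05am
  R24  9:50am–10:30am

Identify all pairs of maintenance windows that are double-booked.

Sorted by start: R22, R23, R24, R25, R27, R26, R28, R29.
R23 starts after R22 ends — done with R22.
R24 starts before R23 ends → R23 and R24 overlap.
R25 starts after R23 ends — done with R23.
R25 starts after R24 ends — done with R24.
R27 starts after R25 ends — done with R25.
R26 starts before R27 ends → R27 and R26 overlap.
R28 starts before R27 ends → R27 and R28 overlap.
R29 starts after R27 ends.
R28 starts after R26 ends — done with R26.
R29 starts after R28 ends.

R23 & R24, R26 & R27, R27 & R28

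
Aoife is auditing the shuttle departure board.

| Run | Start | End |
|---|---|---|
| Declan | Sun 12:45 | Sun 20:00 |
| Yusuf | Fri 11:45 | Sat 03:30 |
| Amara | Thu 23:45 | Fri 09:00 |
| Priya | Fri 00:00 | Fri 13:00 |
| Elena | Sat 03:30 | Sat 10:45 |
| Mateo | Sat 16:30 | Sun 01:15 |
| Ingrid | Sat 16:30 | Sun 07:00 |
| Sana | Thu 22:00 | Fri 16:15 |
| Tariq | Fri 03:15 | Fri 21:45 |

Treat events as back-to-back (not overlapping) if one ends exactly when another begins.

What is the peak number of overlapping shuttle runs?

4

Sort all start/end points and keep a running count:
Thu 22:00 start Sana → 1
Thu 23:45 start Amara → 2
Fri 00:00 start Priya → 3
Fri 03:15 start Tariq → 4
Fri 09:00 end Amara → 3
Fri 11:45 start Yusuf → 4
Fri 13:00 end Priya → 3
Fri 16:15 end Sana → 2
Fri 21:45 end Tariq → 1
Sat 03:30 end Yusuf → 0
Sat 03:30 start Elena → 1
Sat 10:45 end Elena → 0
Sat 16:30 start Ingrid → 1
Sat 16:30 start Mateo → 2
Sun 01:15 end Mateo → 1
Sun 07:00 end Ingrid → 0
Sun 12:45 start Declan → 1
Sun 20:00 end Declan → 0
Peak is 4, at Fri 03:15 (Amara, Priya, Sana, Tariq).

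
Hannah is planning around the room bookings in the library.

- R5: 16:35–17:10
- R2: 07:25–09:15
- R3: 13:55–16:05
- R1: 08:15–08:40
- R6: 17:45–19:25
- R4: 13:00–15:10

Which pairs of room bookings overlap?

Check each pair: they overlap iff neither finishes before the other starts.
Sorted by start: R2, R1, R4, R3, R5, R6.
R1 starts before R2 ends → R2 and R1 overlap.
R4 starts after R2 ends; R2 is clear from here.
R4 starts after R1 ends; R1 is clear from here.
R3 starts before R4 ends → R4 and R3 overlap.
R5 starts after R4 ends; R4 is clear from here.
R5 starts after R3 ends; R3 is clear from here.
R6 starts after R5 ends.

R1 & R2, R3 & R4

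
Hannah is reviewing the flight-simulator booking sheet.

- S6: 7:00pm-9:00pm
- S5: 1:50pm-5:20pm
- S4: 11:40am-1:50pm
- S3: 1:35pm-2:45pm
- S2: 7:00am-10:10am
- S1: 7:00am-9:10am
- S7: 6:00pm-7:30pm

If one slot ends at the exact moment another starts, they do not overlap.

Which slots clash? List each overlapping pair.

S1 & S2, S3 & S4, S3 & S5, S6 & S7

Check each pair: they overlap iff neither finishes before the other starts.
Sorted by start: S1, S2, S4, S3, S5, S7, S6.
S2 starts before S1 ends → S1 and S2 overlap.
S4 starts after S1 ends, so nothing later overlaps S1 either.
S4 starts after S2 ends, so nothing later overlaps S2 either.
S3 starts before S4 ends → S4 and S3 overlap.
S5 starts exactly when S4 ends (back-to-back, no overlap), so nothing later overlaps S4 either.
S5 starts before S3 ends → S3 and S5 overlap.
S7 starts after S3 ends, so nothing later overlaps S3 either.
S7 starts after S5 ends, so nothing later overlaps S5 either.
S6 starts before S7 ends → S7 and S6 overlap.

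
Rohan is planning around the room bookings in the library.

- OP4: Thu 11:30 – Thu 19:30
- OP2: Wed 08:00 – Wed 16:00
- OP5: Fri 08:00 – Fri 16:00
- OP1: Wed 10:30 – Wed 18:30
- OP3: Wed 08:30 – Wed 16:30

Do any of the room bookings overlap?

Sorted by start: OP2, OP3, OP1, OP4, OP5.
OP3 starts before OP2 ends → OP2 and OP3 overlap.
That's a conflict, so the schedule is not conflict-free.

Yes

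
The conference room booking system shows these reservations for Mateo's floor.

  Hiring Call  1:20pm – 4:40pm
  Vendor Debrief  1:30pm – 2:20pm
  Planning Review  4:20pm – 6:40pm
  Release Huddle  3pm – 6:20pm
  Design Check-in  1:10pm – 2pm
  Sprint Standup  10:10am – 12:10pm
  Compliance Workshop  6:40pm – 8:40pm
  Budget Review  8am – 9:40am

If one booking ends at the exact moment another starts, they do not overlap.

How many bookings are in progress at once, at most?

Walk through starts and ends in time order (an end at T is processed before a start at T):
8am start Budget Review → 1
9:40am end Budget Review → 0
10:10am start Sprint Standup → 1
12:10pm end Sprint Standup → 0
1:10pm start Design Check-in → 1
1:20pm start Hiring Call → 2
1:30pm start Vendor Debrief → 3
2pm end Design Check-in → 2
2:20pm end Vendor Debrief → 1
3pm start Release Huddle → 2
4:20pm start Planning Review → 3
4:40pm end Hiring Call → 2
6:20pm end Release Huddle → 1
6:40pm end Planning Review → 0
6:40pm start Compliance Workshop → 1
8:40pm end Compliance Workshop → 0
Peak is 3, at 1:30pm (Design Check-in, Hiring Call, Vendor Debrief).

3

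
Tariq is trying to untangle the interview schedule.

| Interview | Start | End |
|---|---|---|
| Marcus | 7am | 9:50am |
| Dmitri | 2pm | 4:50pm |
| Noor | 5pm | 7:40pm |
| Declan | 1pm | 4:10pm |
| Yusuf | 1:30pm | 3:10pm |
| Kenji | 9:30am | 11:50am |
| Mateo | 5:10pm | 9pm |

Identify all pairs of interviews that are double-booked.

Declan & Dmitri, Declan & Yusuf, Dmitri & Yusuf, Kenji & Marcus, Mateo & Noor

Sorted by start: Marcus, Kenji, Declan, Yusuf, Dmitri, Noor, Mateo.
Kenji starts before Marcus ends → Marcus and Kenji overlap.
Declan starts after Marcus ends; Marcus is clear from here.
Declan starts after Kenji ends; Kenji is clear from here.
Yusuf starts before Declan ends → Declan and Yusuf overlap.
Dmitri starts before Declan ends → Declan and Dmitri overlap.
Noor starts after Declan ends; Declan is clear from here.
Dmitri starts before Yusuf ends → Yusuf and Dmitri overlap.
Noor starts after Yusuf ends; Yusuf is clear from here.
Noor starts after Dmitri ends; Dmitri is clear from here.
Mateo starts before Noor ends → Noor and Mateo overlap.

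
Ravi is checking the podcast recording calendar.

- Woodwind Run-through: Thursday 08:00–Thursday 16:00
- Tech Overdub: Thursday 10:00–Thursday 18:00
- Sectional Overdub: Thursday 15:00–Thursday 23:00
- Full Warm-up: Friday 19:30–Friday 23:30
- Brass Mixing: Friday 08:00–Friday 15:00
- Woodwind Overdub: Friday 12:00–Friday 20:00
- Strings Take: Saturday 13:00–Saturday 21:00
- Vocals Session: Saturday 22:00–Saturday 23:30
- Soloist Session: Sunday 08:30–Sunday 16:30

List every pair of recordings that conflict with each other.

Brass Mixing & Woodwind Overdub, Full Warm-up & Woodwind Overdub, Sectional Overdub & Tech Overdub, Sectional Overdub & Woodwind Run-through, Tech Overdub & Woodwind Run-through

Sorted by start: Woodwind Run-through, Tech Overdub, Sectional Overdub, Brass Mixing, Woodwind Overdub, Full Warm-up, Strings Take, Vocals Session, Soloist Session.
Tech Overdub starts before Woodwind Run-through ends → Woodwind Run-through and Tech Overdub overlap.
Sectional Overdub starts before Woodwind Run-through ends → Woodwind Run-through and Sectional Overdub overlap.
Brass Mixing starts after Woodwind Run-through ends; Woodwind Run-through is clear from here.
Sectional Overdub starts before Tech Overdub ends → Tech Overdub and Sectional Overdub overlap.
Brass Mixing starts after Tech Overdub ends; Tech Overdub is clear from here.
Brass Mixing starts after Sectional Overdub ends; Sectional Overdub is clear from here.
Woodwind Overdub starts before Brass Mixing ends → Brass Mixing and Woodwind Overdub overlap.
Full Warm-up starts after Brass Mixing ends; Brass Mixing is clear from here.
Full Warm-up starts before Woodwind Overdub ends → Woodwind Overdub and Full Warm-up overlap.
Strings Take starts after Woodwind Overdub ends; Woodwind Overdub is clear from here.
Strings Take starts after Full Warm-up ends; Full Warm-up is clear from here.
Vocals Session starts after Strings Take ends; Strings Take is clear from here.
Soloist Session starts after Vocals Session ends.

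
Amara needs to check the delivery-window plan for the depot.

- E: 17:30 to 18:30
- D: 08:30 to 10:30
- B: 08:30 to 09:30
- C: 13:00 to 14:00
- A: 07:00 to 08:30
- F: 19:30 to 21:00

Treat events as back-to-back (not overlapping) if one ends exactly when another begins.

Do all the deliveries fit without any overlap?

No

Check each pair: they overlap iff neither finishes before the other starts.
Sorted by start: A, B, D, C, E, F.
B starts exactly when A ends (back-to-back, no overlap); A is clear from here.
D starts before B ends → B and D overlap.
That's a conflict, so the schedule is not conflict-free.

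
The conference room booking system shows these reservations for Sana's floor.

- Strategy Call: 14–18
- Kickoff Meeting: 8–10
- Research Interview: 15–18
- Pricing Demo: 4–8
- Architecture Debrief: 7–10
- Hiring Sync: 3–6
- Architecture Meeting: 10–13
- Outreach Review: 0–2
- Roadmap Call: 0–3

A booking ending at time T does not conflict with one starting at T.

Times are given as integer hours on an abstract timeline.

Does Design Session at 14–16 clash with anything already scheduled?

Yes — it overlaps Research Interview, Strategy Call

Roadmap Call: ends 3 at or before Design Session starts 14 → clear.
Outreach Review: ends 2 at or before Design Session starts 14 → clear.
Hiring Sync: ends 6 at or before Design Session starts 14 → clear.
Pricing Demo: ends 8 at or before Design Session starts 14 → clear.
Architecture Debrief: ends 10 at or before Design Session starts 14 → clear.
Kickoff Meeting: ends 10 at or before Design Session starts 14 → clear.
Architecture Meeting: ends 13 at or before Design Session starts 14 → clear.
Strategy Call: starts 14 before Design Session ends 16, and ends 18 after Design Session starts 14 → overlap.
Research Interview: starts 15 before Design Session ends 16, and ends 18 after Design Session starts 14 → overlap.
Design Session overlaps Research Interview, Strategy Call.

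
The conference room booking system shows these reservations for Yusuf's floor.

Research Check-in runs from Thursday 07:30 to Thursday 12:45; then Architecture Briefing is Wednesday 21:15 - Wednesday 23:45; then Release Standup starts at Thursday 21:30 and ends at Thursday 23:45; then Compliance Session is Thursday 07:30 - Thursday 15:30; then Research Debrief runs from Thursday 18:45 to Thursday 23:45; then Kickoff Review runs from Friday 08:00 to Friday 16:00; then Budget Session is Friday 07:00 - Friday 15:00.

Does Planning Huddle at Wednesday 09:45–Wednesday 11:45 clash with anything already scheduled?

Architecture Briefing: starts Wednesday 21:15 at or after Planning Huddle ends Wednesday 11:45 → clear.
Research Check-in: starts Thursday 07:30 at or after Planning Huddle ends Wednesday 11:45 → clear.
Compliance Session: starts Thursday 07:30 at or after Planning Huddle ends Wednesday 11:45 → clear.
Research Debrief: starts Thursday 18:45 at or after Planning Huddle ends Wednesday 11:45 → clear.
Release Standup: starts Thursday 21:30 at or after Planning Huddle ends Wednesday 11:45 → clear.
Budget Session: starts Friday 07:00 at or after Planning Huddle ends Wednesday 11:45 → clear.
Kickoff Review: starts Friday 08:00 at or after Planning Huddle ends Wednesday 11:45 → clear.

No — it doesn't clash with anything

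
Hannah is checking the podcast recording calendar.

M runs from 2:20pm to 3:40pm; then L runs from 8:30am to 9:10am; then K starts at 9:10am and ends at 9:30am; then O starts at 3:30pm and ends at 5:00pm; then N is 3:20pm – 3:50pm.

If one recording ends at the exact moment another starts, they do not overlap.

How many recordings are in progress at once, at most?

3

Sort all start/end points and keep a running count:
8:30am start L → 1
9:10am end L → 0
9:10am start K → 1
9:30am end K → 0
2:20pm start M → 1
3:20pm start N → 2
3:30pm start O → 3
3:40pm end M → 2
3:50pm end N → 1
5:00pm end O → 0
Peak is 3, at 3:30pm (M, N, O).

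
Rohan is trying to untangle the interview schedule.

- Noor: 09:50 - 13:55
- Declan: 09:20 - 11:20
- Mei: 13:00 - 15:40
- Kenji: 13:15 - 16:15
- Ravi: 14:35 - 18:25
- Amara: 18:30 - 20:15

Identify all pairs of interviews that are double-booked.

Declan & Noor, Kenji & Mei, Kenji & Noor, Kenji & Ravi, Mei & Noor, Mei & Ravi

Two intervals overlap when each starts before the other ends.
Sorted by start: Declan, Noor, Mei, Kenji, Ravi, Amara.
Noor starts before Declan ends → Declan and Noor overlap.
Mei starts after Declan ends, so Declan has no further overlaps.
Mei starts before Noor ends → Noor and Mei overlap.
Kenji starts before Noor ends → Noor and Kenji overlap.
Ravi starts after Noor ends, so Noor has no further overlaps.
Kenji starts before Mei ends → Mei and Kenji overlap.
Ravi starts before Mei ends → Mei and Ravi overlap.
Amara starts after Mei ends.
Ravi starts before Kenji ends → Kenji and Ravi overlap.
Amara starts after Kenji ends.
Amara starts after Ravi ends.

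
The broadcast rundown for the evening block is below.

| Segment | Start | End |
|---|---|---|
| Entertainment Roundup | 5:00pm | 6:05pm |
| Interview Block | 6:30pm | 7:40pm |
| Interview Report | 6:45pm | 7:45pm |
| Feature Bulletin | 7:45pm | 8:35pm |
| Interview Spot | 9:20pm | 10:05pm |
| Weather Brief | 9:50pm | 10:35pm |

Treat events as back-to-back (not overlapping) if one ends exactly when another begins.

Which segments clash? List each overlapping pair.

Sorted by start: Entertainment Roundup, Interview Block, Interview Report, Feature Bulletin, Interview Spot, Weather Brief.
Interview Block starts after Entertainment Roundup ends, so Entertainment Roundup has no further overlaps.
Interview Report starts before Interview Block ends → Interview Block and Interview Report overlap.
Feature Bulletin starts after Interview Block ends, so Interview Block has no further overlaps.
Feature Bulletin starts exactly when Interview Report ends (back-to-back, no overlap), so Interview Report has no further overlaps.
Interview Spot starts after Feature Bulletin ends, so Feature Bulletin has no further overlaps.
Weather Brief starts before Interview Spot ends → Interview Spot and Weather Brief overlap.

Interview Block & Interview Report, Interview Spot & Weather Brief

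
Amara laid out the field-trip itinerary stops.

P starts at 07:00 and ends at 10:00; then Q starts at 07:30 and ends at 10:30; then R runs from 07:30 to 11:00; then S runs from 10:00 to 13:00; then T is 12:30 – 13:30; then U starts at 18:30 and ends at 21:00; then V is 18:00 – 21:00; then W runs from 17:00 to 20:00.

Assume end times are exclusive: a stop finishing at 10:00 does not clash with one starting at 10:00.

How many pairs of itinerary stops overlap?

Check each pair: they overlap iff neither finishes before the other starts.
Sorted by start: P, Q, R, S, T, W, V, U.
Q starts before P ends → P and Q overlap.
R starts before P ends → P and R overlap.
S starts exactly when P ends (back-to-back, no overlap) — done with P.
R starts before Q ends → Q and R overlap.
S starts before Q ends → Q and S overlap.
T starts after Q ends — done with Q.
S starts before R ends → R and S overlap.
T starts after R ends — done with R.
T starts before S ends → S and T overlap.
W starts after S ends — done with S.
W starts after T ends — done with T.
V starts before W ends → W and V overlap.
U starts before W ends → W and U overlap.
U starts before V ends → V and U overlap.
Overlapping pairs: P & Q, P & R, Q & R, Q & S, R & S, S & T, U & V, U & W, V & W — 9 in total.

9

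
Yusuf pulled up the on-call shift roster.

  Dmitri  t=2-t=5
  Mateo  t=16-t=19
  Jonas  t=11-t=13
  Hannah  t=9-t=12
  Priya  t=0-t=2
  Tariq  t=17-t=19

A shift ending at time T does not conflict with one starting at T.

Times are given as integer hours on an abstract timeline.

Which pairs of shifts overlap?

Hannah & Jonas, Mateo & Tariq

Sorted by start: Priya, Dmitri, Hannah, Jonas, Mateo, Tariq.
Dmitri starts exactly when Priya ends (back-to-back, no overlap), so nothing later overlaps Priya either.
Hannah starts after Dmitri ends, so nothing later overlaps Dmitri either.
Jonas starts before Hannah ends → Hannah and Jonas overlap.
Mateo starts after Hannah ends, so nothing later overlaps Hannah either.
Mateo starts after Jonas ends, so nothing later overlaps Jonas either.
Tariq starts before Mateo ends → Mateo and Tariq overlap.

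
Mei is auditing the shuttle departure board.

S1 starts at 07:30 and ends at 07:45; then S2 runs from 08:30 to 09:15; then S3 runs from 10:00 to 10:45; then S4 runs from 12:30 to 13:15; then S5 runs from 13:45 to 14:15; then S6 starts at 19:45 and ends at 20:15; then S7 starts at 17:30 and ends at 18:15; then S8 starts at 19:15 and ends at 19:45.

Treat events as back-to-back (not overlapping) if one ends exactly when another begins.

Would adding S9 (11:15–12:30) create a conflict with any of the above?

S1: ends 07:45 at or before S9 starts 11:15 → clear.
S2: ends 09:15 at or before S9 starts 11:15 → clear.
S3: ends 10:45 at or before S9 starts 11:15 → clear.
S4: starts 12:30 at or after S9 ends 12:30 → clear.
S5: starts 13:45 at or after S9 ends 12:30 → clear.
S7: starts 17:30 at or after S9 ends 12:30 → clear.
S8: starts 19:15 at or after S9 ends 12:30 → clear.
S6: starts 19:45 at or after S9 ends 12:30 → clear.

No — it doesn't clash with anything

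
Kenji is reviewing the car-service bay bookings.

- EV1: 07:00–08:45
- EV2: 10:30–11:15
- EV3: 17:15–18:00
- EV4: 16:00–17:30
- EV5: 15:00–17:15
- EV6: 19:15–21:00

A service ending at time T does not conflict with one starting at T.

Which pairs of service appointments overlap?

Sorted by start: EV1, EV2, EV5, EV4, EV3, EV6.
EV2 starts after EV1 ends; EV1 is clear from here.
EV5 starts after EV2 ends; EV2 is clear from here.
EV4 starts before EV5 ends → EV5 and EV4 overlap.
EV3 starts exactly when EV5 ends (back-to-back, no overlap); EV5 is clear from here.
EV3 starts before EV4 ends → EV4 and EV3 overlap.
EV6 starts after EV4 ends.
EV6 starts after EV3 ends.

EV3 & EV4, EV4 & EV5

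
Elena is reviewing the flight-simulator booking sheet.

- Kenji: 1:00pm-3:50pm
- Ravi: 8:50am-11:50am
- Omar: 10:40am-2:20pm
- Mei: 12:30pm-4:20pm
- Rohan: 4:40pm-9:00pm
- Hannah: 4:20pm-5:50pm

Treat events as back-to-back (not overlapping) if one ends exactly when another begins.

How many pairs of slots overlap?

5

Sorted by start: Ravi, Omar, Mei, Kenji, Hannah, Rohan.
Omar starts before Ravi ends → Ravi and Omar overlap.
Mei starts after Ravi ends, so Ravi has no further overlaps.
Mei starts before Omar ends → Omar and Mei overlap.
Kenji starts before Omar ends → Omar and Kenji overlap.
Hannah starts after Omar ends, so Omar has no further overlaps.
Kenji starts before Mei ends → Mei and Kenji overlap.
Hannah starts exactly when Mei ends (back-to-back, no overlap), so Mei has no further overlaps.
Hannah starts after Kenji ends, so Kenji has no further overlaps.
Rohan starts before Hannah ends → Hannah and Rohan overlap.
Overlapping pairs: Hannah & Rohan, Kenji & Mei, Kenji & Omar, Mei & Omar, Omar & Ravi — 5 in total.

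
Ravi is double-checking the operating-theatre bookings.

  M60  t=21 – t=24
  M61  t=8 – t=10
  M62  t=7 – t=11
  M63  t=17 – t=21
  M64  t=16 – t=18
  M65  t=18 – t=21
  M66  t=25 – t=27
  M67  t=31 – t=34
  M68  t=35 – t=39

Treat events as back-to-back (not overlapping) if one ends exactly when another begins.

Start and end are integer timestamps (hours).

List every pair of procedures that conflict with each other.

M61 & M62, M63 & M64, M63 & M65

Sorted by start: M62, M61, M64, M63, M65, M60, M66, M67, M68.
M61 starts before M62 ends → M62 and M61 overlap.
M64 starts after M62 ends, so M62 has no further overlaps.
M64 starts after M61 ends, so M61 has no further overlaps.
M63 starts before M64 ends → M64 and M63 overlap.
M65 starts exactly when M64 ends (back-to-back, no overlap), so M64 has no further overlaps.
M65 starts before M63 ends → M63 and M65 overlap.
M60 starts exactly when M63 ends (back-to-back, no overlap), so M63 has no further overlaps.
M60 starts exactly when M65 ends (back-to-back, no overlap), so M65 has no further overlaps.
M66 starts after M60 ends, so M60 has no further overlaps.
M67 starts after M66 ends, so M66 has no further overlaps.
M68 starts after M67 ends.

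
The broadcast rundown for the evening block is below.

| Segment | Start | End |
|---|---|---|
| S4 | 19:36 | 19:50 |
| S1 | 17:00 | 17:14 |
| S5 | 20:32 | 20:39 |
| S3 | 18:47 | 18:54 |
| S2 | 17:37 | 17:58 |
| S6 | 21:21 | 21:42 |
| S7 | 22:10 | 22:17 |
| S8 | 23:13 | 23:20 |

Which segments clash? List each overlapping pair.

no conflicts

Sorted by start: S1, S2, S3, S4, S5, S6, S7, S8.
S2 starts after S1 ends, so S1 has no further overlaps.
S3 starts after S2 ends, so S2 has no further overlaps.
S4 starts after S3 ends, so S3 has no further overlaps.
S5 starts after S4 ends, so S4 has no further overlaps.
S6 starts after S5 ends, so S5 has no further overlaps.
S7 starts after S6 ends, so S6 has no further overlaps.
S8 starts after S7 ends.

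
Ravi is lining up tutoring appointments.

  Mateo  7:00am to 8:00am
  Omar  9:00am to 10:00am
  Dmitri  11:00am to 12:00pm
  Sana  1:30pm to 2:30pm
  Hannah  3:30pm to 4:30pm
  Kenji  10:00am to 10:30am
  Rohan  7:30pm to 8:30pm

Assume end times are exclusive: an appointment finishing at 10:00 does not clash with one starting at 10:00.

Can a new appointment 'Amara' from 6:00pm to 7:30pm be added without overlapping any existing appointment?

Mateo: ends 8:00am at or before Amara starts 6:00pm → clear.
Omar: ends 10:00am at or before Amara starts 6:00pm → clear.
Kenji: ends 10:30am at or before Amara starts 6:00pm → clear.
Dmitri: ends 12:00pm at or before Amara starts 6:00pm → clear.
Sana: ends 2:30pm at or before Amara starts 6:00pm → clear.
Hannah: ends 4:30pm at or before Amara starts 6:00pm → clear.
Rohan: starts 7:30pm at or after Amara ends 7:30pm → clear.

Yes — the slot is free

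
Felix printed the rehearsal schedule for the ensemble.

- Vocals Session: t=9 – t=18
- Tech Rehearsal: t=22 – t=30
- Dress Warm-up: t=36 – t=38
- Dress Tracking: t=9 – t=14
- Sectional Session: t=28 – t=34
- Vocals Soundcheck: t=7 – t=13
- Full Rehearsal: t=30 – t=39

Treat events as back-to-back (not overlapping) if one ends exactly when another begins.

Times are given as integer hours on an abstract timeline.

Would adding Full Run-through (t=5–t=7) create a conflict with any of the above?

No — it doesn't clash with anything

Vocals Soundcheck: starts t=7 at or after Full Run-through ends t=7 → clear.
Dress Tracking: starts t=9 at or after Full Run-through ends t=7 → clear.
Vocals Session: starts t=9 at or after Full Run-through ends t=7 → clear.
Tech Rehearsal: starts t=22 at or after Full Run-through ends t=7 → clear.
Sectional Session: starts t=28 at or after Full Run-through ends t=7 → clear.
Full Rehearsal: starts t=30 at or after Full Run-through ends t=7 → clear.
Dress Warm-up: starts t=36 at or after Full Run-through ends t=7 → clear.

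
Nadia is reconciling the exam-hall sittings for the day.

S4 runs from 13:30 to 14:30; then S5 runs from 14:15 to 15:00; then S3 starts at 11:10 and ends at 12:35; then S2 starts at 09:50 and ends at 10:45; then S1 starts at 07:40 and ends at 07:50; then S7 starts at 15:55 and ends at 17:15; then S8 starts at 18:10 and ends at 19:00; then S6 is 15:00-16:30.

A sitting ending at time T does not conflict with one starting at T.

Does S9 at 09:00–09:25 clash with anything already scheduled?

No — it doesn't clash with anything

S1: ends 07:50 at or before S9 starts 09:00 → clear.
S2: starts 09:50 at or after S9 ends 09:25 → clear.
S3: starts 11:10 at or after S9 ends 09:25 → clear.
S4: starts 13:30 at or after S9 ends 09:25 → clear.
S5: starts 14:15 at or after S9 ends 09:25 → clear.
S6: starts 15:00 at or after S9 ends 09:25 → clear.
S7: starts 15:55 at or after S9 ends 09:25 → clear.
S8: starts 18:10 at or after S9 ends 09:25 → clear.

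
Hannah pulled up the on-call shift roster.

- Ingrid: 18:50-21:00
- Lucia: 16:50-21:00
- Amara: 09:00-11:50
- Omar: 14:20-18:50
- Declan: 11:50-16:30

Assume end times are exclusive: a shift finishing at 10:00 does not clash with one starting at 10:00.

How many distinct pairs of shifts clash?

3

Two intervals overlap when each starts before the other ends.
Sorted by start: Amara, Declan, Omar, Lucia, Ingrid.
Declan starts exactly when Amara ends (back-to-back, no overlap); Amara is clear from here.
Omar starts before Declan ends → Declan and Omar overlap.
Lucia starts after Declan ends; Declan is clear from here.
Lucia starts before Omar ends → Omar and Lucia overlap.
Ingrid starts exactly when Omar ends (back-to-back, no overlap).
Ingrid starts before Lucia ends → Lucia and Ingrid overlap.
Overlapping pairs: Declan & Omar, Ingrid & Lucia, Lucia & Omar — 3 in total.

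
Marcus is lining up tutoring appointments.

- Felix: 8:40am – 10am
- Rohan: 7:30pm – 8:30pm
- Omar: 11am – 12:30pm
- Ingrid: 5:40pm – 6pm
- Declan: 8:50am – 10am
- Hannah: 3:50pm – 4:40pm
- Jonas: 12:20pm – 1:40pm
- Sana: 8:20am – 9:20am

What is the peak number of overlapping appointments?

Sort all start/end points and keep a running count:
8:20am start Sana → 1
8:40am start Felix → 2
8:50am start Declan → 3
9:20am end Sana → 2
10am end Declan → 1
10am end Felix → 0
11am start Omar → 1
12:20pm start Jonas → 2
12:30pm end Omar → 1
1:40pm end Jonas → 0
3:50pm start Hannah → 1
4:40pm end Hannah → 0
5:40pm start Ingrid → 1
6pm end Ingrid → 0
7:30pm start Rohan → 1
8:30pm end Rohan → 0
Peak is 3, at 8:50am (Declan, Felix, Sana).

3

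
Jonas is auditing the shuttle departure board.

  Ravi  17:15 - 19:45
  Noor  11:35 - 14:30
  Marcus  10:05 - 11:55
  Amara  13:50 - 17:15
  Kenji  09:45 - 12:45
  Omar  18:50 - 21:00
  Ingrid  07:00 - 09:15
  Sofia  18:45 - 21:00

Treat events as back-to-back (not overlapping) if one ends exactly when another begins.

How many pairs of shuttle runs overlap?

Check each pair: they overlap iff neither finishes before the other starts.
Sorted by start: Ingrid, Kenji, Marcus, Noor, Amara, Ravi, Sofia, Omar.
Kenji starts after Ingrid ends; Ingrid is clear from here.
Marcus starts before Kenji ends → Kenji and Marcus overlap.
Noor starts before Kenji ends → Kenji and Noor overlap.
Amara starts after Kenji ends; Kenji is clear from here.
Noor starts before Marcus ends → Marcus and Noor overlap.
Amara starts after Marcus ends; Marcus is clear from here.
Amara starts before Noor ends → Noor and Amara overlap.
Ravi starts after Noor ends; Noor is clear from here.
Ravi starts exactly when Amara ends (back-to-back, no overlap); Amara is clear from here.
Sofia starts before Ravi ends → Ravi and Sofia overlap.
Omar starts before Ravi ends → Ravi and Omar overlap.
Omar starts before Sofia ends → Sofia and Omar overlap.
Overlapping pairs: Amara & Noor, Kenji & Marcus, Kenji & Noor, Marcus & Noor, Omar & Ravi, Omar & Sofia, Ravi & Sofia — 7 in total.

7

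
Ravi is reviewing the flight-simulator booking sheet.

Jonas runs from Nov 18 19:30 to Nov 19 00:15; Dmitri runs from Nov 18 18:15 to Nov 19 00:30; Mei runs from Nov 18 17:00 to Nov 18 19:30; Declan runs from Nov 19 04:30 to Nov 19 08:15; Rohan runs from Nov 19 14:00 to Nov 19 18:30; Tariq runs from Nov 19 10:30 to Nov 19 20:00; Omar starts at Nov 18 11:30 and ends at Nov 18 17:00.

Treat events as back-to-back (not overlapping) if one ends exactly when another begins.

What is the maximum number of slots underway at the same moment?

2

Walk through starts and ends in time order (an end at T is processed before a start at T):
Nov 18 11:30 start Omar → 1
Nov 18 17:00 end Omar → 0
Nov 18 17:00 start Mei → 1
Nov 18 18:15 start Dmitri → 2
Nov 18 19:30 end Mei → 1
Nov 18 19:30 start Jonas → 2
Nov 19 00:15 end Jonas → 1
Nov 19 00:30 end Dmitri → 0
Nov 19 04:30 start Declan → 1
Nov 19 08:15 end Declan → 0
Nov 19 10:30 start Tariq → 1
Nov 19 14:00 start Rohan → 2
Nov 19 18:30 end Rohan → 1
Nov 19 20:00 end Tariq → 0
Peak is 2, at Nov 18 18:15 (Dmitri, Mei).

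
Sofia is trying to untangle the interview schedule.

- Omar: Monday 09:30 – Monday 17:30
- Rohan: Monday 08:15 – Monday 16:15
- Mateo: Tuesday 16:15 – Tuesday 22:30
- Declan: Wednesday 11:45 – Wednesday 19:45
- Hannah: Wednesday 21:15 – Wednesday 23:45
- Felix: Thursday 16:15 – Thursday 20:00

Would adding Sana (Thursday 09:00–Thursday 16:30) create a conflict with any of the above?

Yes — it overlaps Felix

Rohan: ends Monday 16:15 at or before Sana starts Thursday 09:00 → clear.
Omar: ends Monday 17:30 at or before Sana starts Thursday 09:00 → clear.
Mateo: ends Tuesday 22:30 at or before Sana starts Thursday 09:00 → clear.
Declan: ends Wednesday 19:45 at or before Sana starts Thursday 09:00 → clear.
Hannah: ends Wednesday 23:45 at or before Sana starts Thursday 09:00 → clear.
Felix: starts Thursday 16:15 before Sana ends Thursday 16:30, and ends Thursday 20:00 after Sana starts Thursday 09:00 → overlap.
Sana overlaps Felix.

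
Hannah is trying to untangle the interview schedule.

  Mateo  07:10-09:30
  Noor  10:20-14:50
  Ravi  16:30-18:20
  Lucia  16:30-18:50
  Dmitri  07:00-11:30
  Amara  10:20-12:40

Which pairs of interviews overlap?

Sorted by start: Dmitri, Mateo, Noor, Amara, Lucia, Ravi.
Mateo starts before Dmitri ends → Dmitri and Mateo overlap.
Noor starts before Dmitri ends → Dmitri and Noor overlap.
Amara starts before Dmitri ends → Dmitri and Amara overlap.
Lucia starts after Dmitri ends — done with Dmitri.
Noor starts after Mateo ends — done with Mateo.
Amara starts before Noor ends → Noor and Amara overlap.
Lucia starts after Noor ends — done with Noor.
Lucia starts after Amara ends — done with Amara.
Ravi starts before Lucia ends → Lucia and Ravi overlap.

Amara & Dmitri, Amara & Noor, Dmitri & Mateo, Dmitri & Noor, Lucia & Ravi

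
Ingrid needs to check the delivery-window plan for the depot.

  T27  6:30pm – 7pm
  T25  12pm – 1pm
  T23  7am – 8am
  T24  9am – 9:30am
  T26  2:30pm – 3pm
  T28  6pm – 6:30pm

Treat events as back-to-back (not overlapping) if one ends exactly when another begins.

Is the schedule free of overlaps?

Yes

Sorted by start: T23, T24, T25, T26, T28, T27.
T24 starts after T23 ends, so T23 has no further overlaps.
T25 starts after T24 ends, so T24 has no further overlaps.
T26 starts after T25 ends, so T25 has no further overlaps.
T28 starts after T26 ends, so T26 has no further overlaps.
T27 starts exactly when T28 ends (back-to-back, no overlap).
Every pair is clear; the schedule has no overlaps.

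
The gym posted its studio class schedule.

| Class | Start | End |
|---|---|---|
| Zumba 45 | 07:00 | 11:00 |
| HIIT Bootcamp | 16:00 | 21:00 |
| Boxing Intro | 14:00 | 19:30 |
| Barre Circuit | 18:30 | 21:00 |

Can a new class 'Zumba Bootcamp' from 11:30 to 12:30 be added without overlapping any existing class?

Yes — the slot is free

Zumba 45: ends 11:00 at or before Zumba Bootcamp starts 11:30 → clear.
Boxing Intro: starts 14:00 at or after Zumba Bootcamp ends 12:30 → clear.
HIIT Bootcamp: starts 16:00 at or after Zumba Bootcamp ends 12:30 → clear.
Barre Circuit: starts 18:30 at or after Zumba Bootcamp ends 12:30 → clear.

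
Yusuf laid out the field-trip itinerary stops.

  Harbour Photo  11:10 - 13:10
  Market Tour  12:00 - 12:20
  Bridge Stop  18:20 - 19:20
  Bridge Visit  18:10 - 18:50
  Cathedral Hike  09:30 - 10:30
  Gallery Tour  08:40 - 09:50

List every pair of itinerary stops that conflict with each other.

Check each pair: they overlap iff neither finishes before the other starts.
Sorted by start: Gallery Tour, Cathedral Hike, Harbour Photo, Market Tour, Bridge Visit, Bridge Stop.
Cathedral Hike starts before Gallery Tour ends → Gallery Tour and Cathedral Hike overlap.
Harbour Photo starts after Gallery Tour ends, so Gallery Tour has no further overlaps.
Harbour Photo starts after Cathedral Hike ends, so Cathedral Hike has no further overlaps.
Market Tour starts before Harbour Photo ends → Harbour Photo and Market Tour overlap.
Bridge Visit starts after Harbour Photo ends, so Harbour Photo has no further overlaps.
Bridge Visit starts after Market Tour ends, so Market Tour has no further overlaps.
Bridge Stop starts before Bridge Visit ends → Bridge Visit and Bridge Stop overlap.

Bridge Stop & Bridge Visit, Cathedral Hike & Gallery Tour, Harbour Photo & Market Tour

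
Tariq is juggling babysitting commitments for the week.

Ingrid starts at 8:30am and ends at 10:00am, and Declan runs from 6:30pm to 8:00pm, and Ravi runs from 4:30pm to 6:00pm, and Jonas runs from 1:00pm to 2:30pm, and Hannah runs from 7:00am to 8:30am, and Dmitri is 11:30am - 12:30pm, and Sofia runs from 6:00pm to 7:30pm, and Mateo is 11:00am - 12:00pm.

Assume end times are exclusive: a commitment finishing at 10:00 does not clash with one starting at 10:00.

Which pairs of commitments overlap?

Sorted by start: Hannah, Ingrid, Mateo, Dmitri, Jonas, Ravi, Sofia, Declan.
Ingrid starts exactly when Hannah ends (back-to-back, no overlap); Hannah is clear from here.
Mateo starts after Ingrid ends; Ingrid is clear from here.
Dmitri starts before Mateo ends → Mateo and Dmitri overlap.
Jonas starts after Mateo ends; Mateo is clear from here.
Jonas starts after Dmitri ends; Dmitri is clear from here.
Ravi starts after Jonas ends; Jonas is clear from here.
Sofia starts exactly when Ravi ends (back-to-back, no overlap); Ravi is clear from here.
Declan starts before Sofia ends → Sofia and Declan overlap.

Declan & Sofia, Dmitri & Mateo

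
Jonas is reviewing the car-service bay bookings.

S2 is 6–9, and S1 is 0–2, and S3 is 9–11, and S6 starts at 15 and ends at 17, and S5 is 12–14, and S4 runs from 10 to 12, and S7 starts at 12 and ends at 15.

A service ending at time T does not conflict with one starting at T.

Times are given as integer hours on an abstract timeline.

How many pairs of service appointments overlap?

2

Two intervals overlap when each starts before the other ends.
Sorted by start: S1, S2, S3, S4, S5, S7, S6.
S2 starts after S1 ends; S1 is clear from here.
S3 starts exactly when S2 ends (back-to-back, no overlap); S2 is clear from here.
S4 starts before S3 ends → S3 and S4 overlap.
S5 starts after S3 ends; S3 is clear from here.
S5 starts exactly when S4 ends (back-to-back, no overlap); S4 is clear from here.
S7 starts before S5 ends → S5 and S7 overlap.
S6 starts after S5 ends.
S6 starts exactly when S7 ends (back-to-back, no overlap).
Overlapping pairs: S3 & S4, S5 & S7 — 2 in total.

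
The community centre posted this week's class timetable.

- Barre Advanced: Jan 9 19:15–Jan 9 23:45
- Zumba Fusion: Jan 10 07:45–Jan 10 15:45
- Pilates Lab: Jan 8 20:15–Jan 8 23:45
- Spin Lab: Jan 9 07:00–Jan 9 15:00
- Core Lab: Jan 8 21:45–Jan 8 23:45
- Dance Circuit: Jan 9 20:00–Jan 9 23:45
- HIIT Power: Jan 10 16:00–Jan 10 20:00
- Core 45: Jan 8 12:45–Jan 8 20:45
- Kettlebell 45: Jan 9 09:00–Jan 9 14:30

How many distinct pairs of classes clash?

Sorted by start: Core 45, Pilates Lab, Core Lab, Spin Lab, Kettlebell 45, Barre Advanced, Dance Circuit, Zumba Fusion, HIIT Power.
Pilates Lab starts before Core 45 ends → Core 45 and Pilates Lab overlap.
Core Lab starts after Core 45 ends; Core 45 is clear from here.
Core Lab starts before Pilates Lab ends → Pilates Lab and Core Lab overlap.
Spin Lab starts after Pilates Lab ends; Pilates Lab is clear from here.
Spin Lab starts after Core Lab ends; Core Lab is clear from here.
Kettlebell 45 starts before Spin Lab ends → Spin Lab and Kettlebell 45 overlap.
Barre Advanced starts after Spin Lab ends; Spin Lab is clear from here.
Barre Advanced starts after Kettlebell 45 ends; Kettlebell 45 is clear from here.
Dance Circuit starts before Barre Advanced ends → Barre Advanced and Dance Circuit overlap.
Zumba Fusion starts after Barre Advanced ends; Barre Advanced is clear from here.
Zumba Fusion starts after Dance Circuit ends; Dance Circuit is clear from here.
HIIT Power starts after Zumba Fusion ends.
Overlapping pairs: Barre Advanced & Dance Circuit, Core 45 & Pilates Lab, Core Lab & Pilates Lab, Kettlebell 45 & Spin Lab — 4 in total.

4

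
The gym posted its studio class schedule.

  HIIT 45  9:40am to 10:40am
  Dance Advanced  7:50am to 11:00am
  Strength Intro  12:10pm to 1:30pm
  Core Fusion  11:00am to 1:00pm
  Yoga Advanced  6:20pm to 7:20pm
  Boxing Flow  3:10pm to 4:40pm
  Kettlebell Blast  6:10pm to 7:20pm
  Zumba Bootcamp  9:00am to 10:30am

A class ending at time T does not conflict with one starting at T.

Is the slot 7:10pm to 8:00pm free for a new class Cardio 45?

Dance Advanced: ends 11:00am at or before Cardio 45 starts 7:10pm → clear.
Zumba Bootcamp: ends 10:30am at or before Cardio 45 starts 7:10pm → clear.
HIIT 45: ends 10:40am at or before Cardio 45 starts 7:10pm → clear.
Core Fusion: ends 1:00pm at or before Cardio 45 starts 7:10pm → clear.
Strength Intro: ends 1:30pm at or before Cardio 45 starts 7:10pm → clear.
Boxing Flow: ends 4:40pm at or before Cardio 45 starts 7:10pm → clear.
Kettlebell Blast: starts 6:10pm before Cardio 45 ends 8:00pm, and ends 7:20pm after Cardio 45 starts 7:10pm → overlap.
Yoga Advanced: starts 6:20pm before Cardio 45 ends 8:00pm, and ends 7:20pm after Cardio 45 starts 7:10pm → overlap.
Cardio 45 overlaps Kettlebell Blast, Yoga Advanced.

No — it overlaps Kettlebell Blast, Yoga Advanced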